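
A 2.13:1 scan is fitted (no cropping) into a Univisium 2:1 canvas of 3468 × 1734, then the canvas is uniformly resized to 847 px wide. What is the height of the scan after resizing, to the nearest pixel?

In the 3468×1734 frame the scan fills the width: height = 3468 / 2.130 ≈ 1628.17 px.
The frame scales by 847/3468 = 0.2442; 1628.17 × 0.2442 ≈ 397.65 px.

398 px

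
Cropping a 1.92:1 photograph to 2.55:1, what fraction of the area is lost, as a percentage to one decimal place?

2.55:1 is wider than 1.92:1, so the crop keeps the full width and trims the height.
(1.920)/(2.550) ≈ 0.753 of the area survives, leaving 24.71% discarded.

24.7%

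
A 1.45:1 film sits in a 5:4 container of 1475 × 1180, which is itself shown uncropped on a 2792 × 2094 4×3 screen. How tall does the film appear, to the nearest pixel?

1.45:1 in 1475×1180: fills the width, so the film is 1475.00 × 1017.24.
The 5:4 canvas is height-limited in 2792×2094, giving 2617.50 × 2094.00; scale factor 1.7746.
So the film's height is 1017.24 × 1.7746 ≈ 1805.17.

1805 px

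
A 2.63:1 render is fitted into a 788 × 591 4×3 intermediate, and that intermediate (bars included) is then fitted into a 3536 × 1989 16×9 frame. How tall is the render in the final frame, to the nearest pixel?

1008 px

First fit — 2.63:1 into 788×591 spans the width: 788.00 × 299.62.
Second fit — the 4×3 canvas into 3536×1989 spans the height: 2652.00 × 1989.00 (×3.3655 from 788×591).
Applying the same ×3.3655: 299.62 → 1008.37.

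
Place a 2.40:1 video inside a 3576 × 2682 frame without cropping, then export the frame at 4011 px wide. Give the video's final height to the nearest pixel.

Fitted into 3576×2682, the video spans the width; its height is 3576 / 2.400 ≈ 1490.00 px.
Scaling 3576 → 4011 is ×1.1216, so the height becomes 1490.00 × 1.1216 ≈ 1671.25 px.

1671 px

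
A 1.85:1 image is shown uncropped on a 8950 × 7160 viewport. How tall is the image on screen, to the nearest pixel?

4838 px

1.85:1 (1.850) > 5:4 (1.250), so the image fills the width.
Content height = 8950 / 1.850 ≈ 4837.84 px.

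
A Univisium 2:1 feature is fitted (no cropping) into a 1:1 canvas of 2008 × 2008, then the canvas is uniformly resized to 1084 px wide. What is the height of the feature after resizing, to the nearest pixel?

In the 2008×2008 frame the feature fills the width: height = 2008 × 1/2 ≈ 1004.00 px.
The frame scales by 1084/2008 = 0.5398; 1004.00 × 0.5398 ≈ 542.00 px.

542 px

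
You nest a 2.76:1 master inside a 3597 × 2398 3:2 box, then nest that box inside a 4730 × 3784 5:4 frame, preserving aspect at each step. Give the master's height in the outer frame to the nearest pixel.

1714 px

2.76:1 in 3597×2398: fills the width, so the master is 3597.00 × 1303.26.
Second fit — the 3:2 canvas into 4730×3784 spans the width: 4730.00 × 3153.33 (×1.3150 from 3597×2398).
So the master's height is 1303.26 × 1.3150 ≈ 1713.77.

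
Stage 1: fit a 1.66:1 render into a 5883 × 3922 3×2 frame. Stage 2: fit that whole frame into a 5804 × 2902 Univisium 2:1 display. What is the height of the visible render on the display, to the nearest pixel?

2622 px

1.66:1 in 5883×3922: fills the width, so the render is 5883.00 × 3543.98.
Second fit — the 3×2 canvas into 5804×2902 spans the height: 4353.00 × 2902.00 (×0.7399 from 5883×3922).
The render scales with it: height 3543.98 × 0.7399 ≈ 2622.29.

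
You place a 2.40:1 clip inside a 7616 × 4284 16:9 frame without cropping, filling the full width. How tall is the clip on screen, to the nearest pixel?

Content height = 7616 / 2.400 ≈ 3173.33 px.

3173 px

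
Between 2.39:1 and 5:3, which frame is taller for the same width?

2.39 and 5:3 = 1.667; 2.39 > 1.667. The smaller width-to-height ratio is the taller frame.

5:3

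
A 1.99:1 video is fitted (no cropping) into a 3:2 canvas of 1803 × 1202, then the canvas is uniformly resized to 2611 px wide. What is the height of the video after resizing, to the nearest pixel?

At 1803×1202 the video is width-limited, so height = 1803 / 1.990 ≈ 906.03 px.
Resizing to 2611 px wide multiplies everything by 1.4481: 906.03 → 1312.06 px.

1312 px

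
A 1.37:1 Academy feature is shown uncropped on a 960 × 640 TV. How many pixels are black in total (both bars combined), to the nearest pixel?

53248 pixels

1.37:1 Academy (1.370) < 3×2 (1.500), so the feature fills the height.
Content width = 640 × 1.370 ≈ 876.8000 px.
Black = 960 − 876.8000 = 83.2000 px.
Across the 640-px span: 83.2000 × 640 ≈ 53248 px.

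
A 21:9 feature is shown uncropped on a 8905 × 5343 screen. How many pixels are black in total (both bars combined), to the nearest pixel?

13594119 pixels

Since 2.333 > 1.667, the feature is width-limited.
That makes the image 3816.4286 px tall (8905 × 9/21).
5343 − 3816.4286 = 1526.5714 px of bars.
Bar area = 1526.5714 × 8905 ≈ 13594119 px.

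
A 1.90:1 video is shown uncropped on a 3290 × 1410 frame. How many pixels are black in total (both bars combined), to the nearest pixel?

861510 pixels

1.90:1 (1.900) < 21:9 (2.333), so the video fills the height.
Content width = 1410 × 1.900 ≈ 2679.0000 px.
Leftover width: 3290 − 2679.0000 = 611.0000 px.
Across the 1410-px span: 611.0000 × 1410 ≈ 861510 px.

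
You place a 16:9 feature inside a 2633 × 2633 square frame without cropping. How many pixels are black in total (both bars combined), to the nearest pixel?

16:9 is wider than square, so it spans the full width.
The feature is 2633 × 9/16 ≈ 1481.0625 px tall.
2633 − 1481.0625 = 1151.9375 px of bars.
That's 1151.9375 × 2633 ≈ 3033051 black pixels.

3033051 pixels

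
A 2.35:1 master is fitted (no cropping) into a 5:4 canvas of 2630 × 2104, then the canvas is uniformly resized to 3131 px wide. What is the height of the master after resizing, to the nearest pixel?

1332 px

Fitted into 2630×2104, the master spans the width; its height is 2630 / 2.350 ≈ 1119.15 px.
Resizing to 3131 px wide multiplies everything by 1.1905: 1119.15 → 1332.34 px.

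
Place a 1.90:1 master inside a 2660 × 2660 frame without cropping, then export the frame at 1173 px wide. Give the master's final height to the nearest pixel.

617 px

In the 2660×2660 frame the master fills the width: height = 2660 / 1.900 ≈ 1400.00 px.
Resizing to 1173 px wide multiplies everything by 0.4410: 1400.00 → 617.37 px.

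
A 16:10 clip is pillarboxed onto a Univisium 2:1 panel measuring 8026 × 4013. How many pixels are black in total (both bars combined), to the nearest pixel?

Since 1.600 < 2.000, the clip is height-limited.
That makes the image 6420.8000 px wide (4013 × 16/10).
Black = 8026 − 6420.8000 = 1605.2000 px.
That's 1605.2000 × 4013 ≈ 6441668 black pixels.

6441668 pixels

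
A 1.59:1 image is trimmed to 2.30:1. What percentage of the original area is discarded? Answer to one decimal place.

The width stays; only height is cut (since 2.30:1 is wider than 1.59:1).
Fraction kept = (1.590)/(2.300) ≈ 69.13%, so 30.87% is lost.

30.9%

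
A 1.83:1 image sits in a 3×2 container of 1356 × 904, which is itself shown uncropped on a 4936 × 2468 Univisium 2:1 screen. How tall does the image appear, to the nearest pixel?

1.83:1 in 1356×904: fills the width, so the image is 1356.00 × 740.98.
3×2 in 4936×2468: fills the height, so the intermediate becomes 3702.00 × 2468.00 — a scale of ×2.7301.
So the image's height is 740.98 × 2.7301 ≈ 2022.95.

2023 px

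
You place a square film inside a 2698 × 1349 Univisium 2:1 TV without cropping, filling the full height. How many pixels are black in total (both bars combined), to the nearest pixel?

The film is 1349 × 1/1 ≈ 1349.0000 px wide.
Black = 2698 − 1349.0000 = 1349.0000 px.
That's 1349.0000 × 1349 ≈ 1819801 black pixels.

1819801 pixels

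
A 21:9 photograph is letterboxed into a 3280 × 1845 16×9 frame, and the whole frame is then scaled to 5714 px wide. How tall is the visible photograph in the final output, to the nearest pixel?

2449 px

In the 3280×1845 frame the photograph fills the width: height = 3280 × 9/21 ≈ 1405.71 px.
Scaling 3280 → 5714 is ×1.7421, so the height becomes 1405.71 × 1.7421 ≈ 2448.86 px.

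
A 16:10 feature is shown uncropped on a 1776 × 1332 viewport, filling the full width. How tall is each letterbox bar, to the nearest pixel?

That makes the image 1110.00 px tall (1776 × 10/16).
Black = 1332 − 1110.00 = 222.00 px, or 111.00 per bar.

111 px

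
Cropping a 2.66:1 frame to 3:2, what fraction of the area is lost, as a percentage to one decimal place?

The height stays; only width is cut (since 3:2 is narrower than 2.66:1).
(1.500)/(2.660) ≈ 0.564 of the area survives, leaving 43.61% discarded.

43.6%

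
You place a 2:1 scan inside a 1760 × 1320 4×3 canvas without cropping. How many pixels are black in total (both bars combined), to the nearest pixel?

774400 pixels

2:1 (2.000) > 4×3 (1.333), so the scan fills the width.
Content height = 1760 × 1/2 ≈ 880.0000 px.
Black = 1320 − 880.0000 = 440.0000 px.
That's 440.0000 × 1760 ≈ 774400 black pixels.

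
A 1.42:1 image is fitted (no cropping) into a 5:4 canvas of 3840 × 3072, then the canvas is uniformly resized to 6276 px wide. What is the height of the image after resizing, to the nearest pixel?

Fitted into 3840×3072, the image spans the width; its height is 3840 / 1.420 ≈ 2704.23 px.
Resizing to 6276 px wide multiplies everything by 1.6344: 2704.23 → 4419.72 px.

4420 px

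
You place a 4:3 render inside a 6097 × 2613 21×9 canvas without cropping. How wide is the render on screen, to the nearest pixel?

3484 px

4:3 (1.333) < 21×9 (2.333), so the render fills the height.
Content width = 2613 × 4/3 ≈ 3484.00 px.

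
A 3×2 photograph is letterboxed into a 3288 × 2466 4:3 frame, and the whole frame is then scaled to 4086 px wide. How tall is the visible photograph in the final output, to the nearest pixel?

2724 px

Fitted into 3288×2466, the photograph spans the width; its height is 3288 × 2/3 ≈ 2192.00 px.
Scaling 3288 → 4086 is ×1.2427, so the height becomes 2192.00 × 1.2427 ≈ 2724.00 px.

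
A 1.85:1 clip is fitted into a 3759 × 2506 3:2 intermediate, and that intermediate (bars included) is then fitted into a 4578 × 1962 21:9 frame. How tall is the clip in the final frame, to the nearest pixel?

1591 px

Inside the 3759×2506 canvas the clip is width-limited at 3759.00 × 2031.89.
3:2 in 4578×1962: fills the height, so the intermediate becomes 2943.00 × 1962.00 — a scale of ×0.7829.
Applying the same ×0.7829: 2031.89 → 1590.81.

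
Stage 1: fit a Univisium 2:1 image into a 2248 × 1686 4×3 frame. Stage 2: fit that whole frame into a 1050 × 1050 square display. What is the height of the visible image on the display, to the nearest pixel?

First fit — Univisium 2:1 into 2248×1686 spans the width: 2248.00 × 1124.00.
Second fit — the 4×3 canvas into 1050×1050 spans the width: 1050.00 × 787.50 (×0.4671 from 2248×1686).
So the image's height is 1124.00 × 0.4671 ≈ 525.00.

525 px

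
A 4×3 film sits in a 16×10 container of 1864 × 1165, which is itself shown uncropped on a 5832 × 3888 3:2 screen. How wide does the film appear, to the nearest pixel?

Inside the 1864×1165 canvas the film is height-limited at 1553.33 × 1165.00.
16×10 in 5832×3888: fills the width, so the intermediate becomes 5832.00 × 3645.00 — a scale of ×3.1288.
The film scales with it: width 1553.33 × 3.1288 ≈ 4860.00.

4860 px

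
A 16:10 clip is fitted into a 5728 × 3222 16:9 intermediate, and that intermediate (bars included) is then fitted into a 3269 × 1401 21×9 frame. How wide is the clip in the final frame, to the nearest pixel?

2242 px

First fit — 16:10 into 5728×3222 spans the height: 5155.20 × 3222.00.
The 16:9 canvas is height-limited in 3269×1401, giving 2490.67 × 1401.00; scale factor 0.4348.
So the clip's width is 5155.20 × 0.4348 ≈ 2241.60.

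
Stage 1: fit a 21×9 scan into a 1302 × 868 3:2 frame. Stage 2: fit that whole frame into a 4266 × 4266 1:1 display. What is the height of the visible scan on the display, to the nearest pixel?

1828 px

Inside the 1302×868 canvas the scan is width-limited at 1302.00 × 558.00.
3:2 in 4266×4266: fills the width, so the intermediate becomes 4266.00 × 2844.00 — a scale of ×3.2765.
So the scan's height is 558.00 × 3.2765 ≈ 1828.29.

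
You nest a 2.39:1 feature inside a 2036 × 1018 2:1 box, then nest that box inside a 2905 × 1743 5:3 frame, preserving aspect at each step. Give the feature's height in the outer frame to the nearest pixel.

1215 px

Inside the 2036×1018 canvas the feature is width-limited at 2036.00 × 851.88.
Second fit — the 2:1 canvas into 2905×1743 spans the width: 2905.00 × 1452.50 (×1.4268 from 2036×1018).
So the feature's height is 851.88 × 1.4268 ≈ 1215.48.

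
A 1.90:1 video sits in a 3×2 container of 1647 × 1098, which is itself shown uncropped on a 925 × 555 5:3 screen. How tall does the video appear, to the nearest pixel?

438 px

First fit — 1.90:1 into 1647×1098 spans the width: 1647.00 × 866.84.
Second fit — the 3×2 canvas into 925×555 spans the height: 832.50 × 555.00 (×0.5055 from 1647×1098).
The video scales with it: height 866.84 × 0.5055 ≈ 438.16.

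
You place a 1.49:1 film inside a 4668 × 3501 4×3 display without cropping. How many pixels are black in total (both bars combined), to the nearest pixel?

1718357 pixels

1.49:1 (1.490) > 4×3 (1.333), so the film fills the width.
The film is 4668 / 1.490 ≈ 3132.8859 px tall.
3501 − 3132.8859 = 368.1141 px of bars.
Bar area = 368.1141 × 4668 ≈ 1718357 px.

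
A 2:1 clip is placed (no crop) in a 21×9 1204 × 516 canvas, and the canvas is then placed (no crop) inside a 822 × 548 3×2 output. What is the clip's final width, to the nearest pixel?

705 px

Inside the 1204×516 canvas the clip is height-limited at 1032.00 × 516.00.
Second fit — the 21×9 canvas into 822×548 spans the width: 822.00 × 352.29 (×0.6827 from 1204×516).
Applying the same ×0.6827: 1032.00 → 704.57.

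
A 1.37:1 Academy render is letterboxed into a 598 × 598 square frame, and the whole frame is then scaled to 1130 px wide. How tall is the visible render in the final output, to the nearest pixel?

Fitted into 598×598, the render spans the width; its height is 598 / 1.370 ≈ 436.50 px.
Resizing to 1130 px wide multiplies everything by 1.8896: 436.50 → 824.82 px.

825 px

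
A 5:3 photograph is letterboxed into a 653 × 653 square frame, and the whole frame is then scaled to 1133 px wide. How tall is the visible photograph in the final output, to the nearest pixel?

In the 653×653 frame the photograph fills the width: height = 653 × 3/5 ≈ 391.80 px.
The frame scales by 1133/653 = 1.7351; 391.80 × 1.7351 ≈ 679.80 px.

680 px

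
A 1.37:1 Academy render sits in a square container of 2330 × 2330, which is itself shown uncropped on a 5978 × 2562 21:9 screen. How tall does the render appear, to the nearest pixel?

First fit — 1.37:1 Academy into 2330×2330 spans the width: 2330.00 × 1700.73.
Second fit — the square canvas into 5978×2562 spans the height: 2562.00 × 2562.00 (×1.0996 from 2330×2330).
So the render's height is 1700.73 × 1.0996 ≈ 1870.07.

1870 px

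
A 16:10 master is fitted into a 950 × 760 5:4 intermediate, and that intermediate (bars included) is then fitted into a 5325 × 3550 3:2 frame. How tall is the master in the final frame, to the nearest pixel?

2773 px

16:10 in 950×760: fills the width, so the master is 950.00 × 593.75.
5:4 in 5325×3550: fills the height, so the intermediate becomes 4437.50 × 3550.00 — a scale of ×4.6711.
The master scales with it: height 593.75 × 4.6711 ≈ 2773.44.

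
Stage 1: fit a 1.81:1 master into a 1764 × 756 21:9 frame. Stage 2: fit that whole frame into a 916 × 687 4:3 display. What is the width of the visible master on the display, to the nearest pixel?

Inside the 1764×756 canvas the master is height-limited at 1368.36 × 756.00.
Second fit — the 21:9 canvas into 916×687 spans the width: 916.00 × 392.57 (×0.5193 from 1764×756).
Applying the same ×0.5193: 1368.36 → 710.55.

711 px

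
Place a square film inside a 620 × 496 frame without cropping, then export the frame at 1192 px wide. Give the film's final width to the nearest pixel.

954 px

At 620×496 the film is height-limited, so width = 496 × 1/1 ≈ 496.00 px.
Scaling 620 → 1192 is ×1.9226, so the width becomes 496.00 × 1.9226 ≈ 953.60 px.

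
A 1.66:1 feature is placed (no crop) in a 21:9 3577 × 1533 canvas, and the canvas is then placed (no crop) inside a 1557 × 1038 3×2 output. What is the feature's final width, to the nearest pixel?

1108 px

First fit — 1.66:1 into 3577×1533 spans the height: 2544.78 × 1533.00.
The 21:9 canvas is width-limited in 1557×1038, giving 1557.00 × 667.29; scale factor 0.4353.
The feature scales with it: width 2544.78 × 0.4353 ≈ 1107.69.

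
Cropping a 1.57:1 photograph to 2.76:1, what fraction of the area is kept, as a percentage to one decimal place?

56.9%

Going from 1.57:1 to 2.76:1 means cutting height while keeping width.
Area ratio = (1.570)/(2.760) = 56.88% retained.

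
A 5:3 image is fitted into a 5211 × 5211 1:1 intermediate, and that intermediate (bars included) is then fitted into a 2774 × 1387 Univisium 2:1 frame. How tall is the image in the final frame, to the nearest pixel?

832 px

5:3 in 5211×5211: fills the width, so the image is 5211.00 × 3126.60.
1:1 in 2774×1387: fills the height, so the intermediate becomes 1387.00 × 1387.00 — a scale of ×0.2662.
Applying the same ×0.2662: 3126.60 → 832.20.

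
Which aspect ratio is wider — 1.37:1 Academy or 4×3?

1.37:1 Academy

1.37 and 4×3 = 1.333; 1.37 > 1.333.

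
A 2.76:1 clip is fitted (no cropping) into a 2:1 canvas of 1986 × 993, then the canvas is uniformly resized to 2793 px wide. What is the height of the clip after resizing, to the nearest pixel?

In the 1986×993 frame the clip fills the width: height = 1986 / 2.760 ≈ 719.57 px.
Scaling 1986 → 2793 is ×1.4063, so the height becomes 719.57 × 1.4063 ≈ 1011.96 px.

1012 px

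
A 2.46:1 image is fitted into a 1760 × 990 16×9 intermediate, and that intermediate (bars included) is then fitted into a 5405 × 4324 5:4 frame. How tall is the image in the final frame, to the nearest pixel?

Inside the 1760×990 canvas the image is width-limited at 1760.00 × 715.45.
16×9 in 5405×4324: fills the width, so the intermediate becomes 5405.00 × 3040.31 — a scale of ×3.0710.
So the image's height is 715.45 × 3.0710 ≈ 2197.15.

2197 px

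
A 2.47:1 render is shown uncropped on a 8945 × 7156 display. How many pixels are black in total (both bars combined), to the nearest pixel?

31616483 pixels

Since 2.470 > 1.250, the render is width-limited.
The render is 8945 / 2.470 ≈ 3621.4575 px tall.
Leftover height: 7156 − 3621.4575 = 3534.5425 px.
That's 3534.5425 × 8945 ≈ 31616483 black pixels.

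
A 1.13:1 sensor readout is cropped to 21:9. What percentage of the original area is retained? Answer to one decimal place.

21:9 is wider than 1.13:1, so the crop keeps the full width and trims the height.
Area ratio = (1.130)/(2.333) = 48.43% retained.

48.4%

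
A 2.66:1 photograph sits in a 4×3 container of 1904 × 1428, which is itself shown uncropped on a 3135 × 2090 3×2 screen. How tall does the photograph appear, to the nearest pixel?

2.66:1 in 1904×1428: fills the width, so the photograph is 1904.00 × 715.79.
4×3 in 3135×2090: fills the height, so the intermediate becomes 2786.67 × 2090.00 — a scale of ×1.4636.
Applying the same ×1.4636: 715.79 → 1047.62.

1048 px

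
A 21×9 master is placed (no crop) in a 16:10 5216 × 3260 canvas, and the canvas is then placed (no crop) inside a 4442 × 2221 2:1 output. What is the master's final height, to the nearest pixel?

1523 px

21×9 in 5216×3260: fills the width, so the master is 5216.00 × 2235.43.
16:10 in 4442×2221: fills the height, so the intermediate becomes 3553.60 × 2221.00 — a scale of ×0.6813.
Applying the same ×0.6813: 2235.43 → 1522.97.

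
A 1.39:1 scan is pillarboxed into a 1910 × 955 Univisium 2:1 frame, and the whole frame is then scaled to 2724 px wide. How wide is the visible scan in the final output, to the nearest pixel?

In the 1910×955 frame the scan fills the height: width = 955 × 1.390 ≈ 1327.45 px.
The frame scales by 2724/1910 = 1.4262; 1327.45 × 1.4262 ≈ 1893.18 px.

1893 px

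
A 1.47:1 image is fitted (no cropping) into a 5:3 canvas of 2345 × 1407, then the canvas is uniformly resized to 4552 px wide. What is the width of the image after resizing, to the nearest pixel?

In the 2345×1407 frame the image fills the height: width = 1407 × 1.470 ≈ 2068.29 px.
Resizing to 4552 px wide multiplies everything by 1.9412: 2068.29 → 4014.86 px.

4015 px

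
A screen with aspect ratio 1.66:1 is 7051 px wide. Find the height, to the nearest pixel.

4248 px

At 1.66:1, 7051 / 1.660 ≈ 4247.59.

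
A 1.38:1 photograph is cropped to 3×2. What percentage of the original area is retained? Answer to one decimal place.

92.0%

The width stays; only height is cut (since 3×2 is wider than 1.38:1).
Fraction kept = (1.380)/(1.500) ≈ 92.00%.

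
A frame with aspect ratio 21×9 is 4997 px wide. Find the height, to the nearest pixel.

4997 / 21 × 9 = 2141.57.

2142 px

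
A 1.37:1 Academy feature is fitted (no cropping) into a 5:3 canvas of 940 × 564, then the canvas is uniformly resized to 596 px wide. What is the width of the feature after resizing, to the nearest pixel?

At 940×564 the feature is height-limited, so width = 564 × 1.370 ≈ 772.68 px.
The frame scales by 596/940 = 0.6340; 772.68 × 0.6340 ≈ 489.91 px.

490 px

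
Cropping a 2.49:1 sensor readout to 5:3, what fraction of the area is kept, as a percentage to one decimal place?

66.9%

5:3 is narrower than 2.49:1, so the crop keeps the full height and trims the width.
Fraction kept = (1.667)/(2.490) ≈ 66.93%.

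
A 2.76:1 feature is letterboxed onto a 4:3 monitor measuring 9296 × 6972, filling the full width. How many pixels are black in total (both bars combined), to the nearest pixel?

The feature is 9296 / 2.760 ≈ 3368.1159 px tall.
Black = 6972 − 3368.1159 = 3603.8841 px.
Across the 9296-px span: 3603.8841 × 9296 ≈ 33501706 px.

33501706 pixels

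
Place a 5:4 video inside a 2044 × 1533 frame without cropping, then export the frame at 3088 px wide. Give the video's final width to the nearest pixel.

In the 2044×1533 frame the video fills the height: width = 1533 × 5/4 ≈ 1916.25 px.
Resizing to 3088 px wide multiplies everything by 1.5108: 1916.25 → 2895.00 px.

2895 px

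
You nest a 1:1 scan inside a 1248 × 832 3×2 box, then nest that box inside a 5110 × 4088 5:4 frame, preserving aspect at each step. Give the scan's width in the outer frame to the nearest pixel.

3407 px

1:1 in 1248×832: fills the height, so the scan is 832.00 × 832.00.
The 3×2 canvas is width-limited in 5110×4088, giving 5110.00 × 3406.67; scale factor 4.0946.
Applying the same ×4.0946: 832.00 → 3406.67.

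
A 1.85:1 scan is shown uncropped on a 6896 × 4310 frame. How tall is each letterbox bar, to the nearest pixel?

291 px

1.85:1 (1.850) > 16:10 (1.600), so the scan fills the width.
Content height = 6896 / 1.850 ≈ 3727.57 px.
Leftover height: 4310 − 3727.57 = 582.43 px → 291.22 each side.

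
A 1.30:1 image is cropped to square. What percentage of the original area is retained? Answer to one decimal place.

76.9%

The height stays; only width is cut (since square is narrower than 1.30:1).
(1.000)/(1.300) ≈ 0.769 of the area survives.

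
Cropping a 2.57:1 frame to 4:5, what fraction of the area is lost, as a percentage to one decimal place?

68.9%

Going from 2.57:1 to 4:5 means cutting width while keeping height.
(0.800)/(2.570) ≈ 0.311 of the area survives, leaving 68.87% discarded.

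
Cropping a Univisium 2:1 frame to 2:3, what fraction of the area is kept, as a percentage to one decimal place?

Going from Univisium 2:1 to 2:3 means cutting width while keeping height.
Area ratio = (0.667)/(2.000) = 33.33% retained.

33.3%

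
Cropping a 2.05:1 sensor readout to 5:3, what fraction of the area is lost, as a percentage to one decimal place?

Going from 2.05:1 to 5:3 means cutting width while keeping height.
(1.667)/(2.050) ≈ 0.813 of the area survives, leaving 18.70% discarded.

18.7%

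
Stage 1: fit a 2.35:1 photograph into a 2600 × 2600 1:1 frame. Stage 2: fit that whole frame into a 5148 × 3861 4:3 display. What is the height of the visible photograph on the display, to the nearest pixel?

1643 px

2.35:1 in 2600×2600: fills the width, so the photograph is 2600.00 × 1106.38.
The 1:1 canvas is height-limited in 5148×3861, giving 3861.00 × 3861.00; scale factor 1.4850.
Applying the same ×1.4850: 1106.38 → 1642.98.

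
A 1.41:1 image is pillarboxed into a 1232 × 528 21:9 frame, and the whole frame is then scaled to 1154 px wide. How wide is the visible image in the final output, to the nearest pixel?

697 px

In the 1232×528 frame the image fills the height: width = 528 × 1.410 ≈ 744.48 px.
Scaling 1232 → 1154 is ×0.9367, so the width becomes 744.48 × 0.9367 ≈ 697.35 px.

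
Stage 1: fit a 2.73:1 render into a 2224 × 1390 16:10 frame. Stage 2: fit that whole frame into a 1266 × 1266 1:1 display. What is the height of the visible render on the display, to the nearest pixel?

464 px

First fit — 2.73:1 into 2224×1390 spans the width: 2224.00 × 814.65.
16:10 in 1266×1266: fills the width, so the intermediate becomes 1266.00 × 791.25 — a scale of ×0.5692.
So the render's height is 814.65 × 0.5692 ≈ 463.74.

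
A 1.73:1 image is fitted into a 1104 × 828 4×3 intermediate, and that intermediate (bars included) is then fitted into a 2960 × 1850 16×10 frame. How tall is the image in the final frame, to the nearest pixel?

1426 px

First fit — 1.73:1 into 1104×828 spans the width: 1104.00 × 638.15.
4×3 in 2960×1850: fills the height, so the intermediate becomes 2466.67 × 1850.00 — a scale of ×2.2343.
So the image's height is 638.15 × 2.2343 ≈ 1425.82.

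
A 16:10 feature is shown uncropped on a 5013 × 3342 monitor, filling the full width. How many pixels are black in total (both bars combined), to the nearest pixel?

1047090 pixels

Content height = 5013 × 10/16 ≈ 3133.1250 px.
Leftover height: 3342 − 3133.1250 = 208.8750 px.
That's 208.8750 × 5013 ≈ 1047090 black pixels.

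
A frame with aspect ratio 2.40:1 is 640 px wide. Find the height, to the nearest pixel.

Height = 640 / 2.400 = 266.67.

267 px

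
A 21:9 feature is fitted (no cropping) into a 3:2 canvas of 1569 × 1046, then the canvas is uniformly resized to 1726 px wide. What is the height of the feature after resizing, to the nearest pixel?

In the 1569×1046 frame the feature fills the width: height = 1569 × 9/21 ≈ 672.43 px.
The frame scales by 1726/1569 = 1.1001; 672.43 × 1.1001 ≈ 739.71 px.

740 px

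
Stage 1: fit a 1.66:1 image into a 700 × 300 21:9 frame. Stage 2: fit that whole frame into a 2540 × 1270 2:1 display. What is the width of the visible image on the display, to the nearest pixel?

1.66:1 in 700×300: fills the height, so the image is 498.00 × 300.00.
Second fit — the 21:9 canvas into 2540×1270 spans the width: 2540.00 × 1088.57 (×3.6286 from 700×300).
The image scales with it: width 498.00 × 3.6286 ≈ 1807.03.

1807 px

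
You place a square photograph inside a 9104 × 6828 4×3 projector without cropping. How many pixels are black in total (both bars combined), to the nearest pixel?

15540528 pixels

square is narrower than 4×3, so it spans the full height.
Content width = 6828 × 1/1 ≈ 6828.0000 px.
Black = 9104 − 6828.0000 = 2276.0000 px.
That's 2276.0000 × 6828 ≈ 15540528 black pixels.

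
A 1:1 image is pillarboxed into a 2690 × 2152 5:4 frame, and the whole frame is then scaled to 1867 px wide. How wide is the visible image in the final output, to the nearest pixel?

Fitted into 2690×2152, the image spans the height; its width is 2152 × 1/1 ≈ 2152.00 px.
Resizing to 1867 px wide multiplies everything by 0.6941: 2152.00 → 1493.60 px.

1494 px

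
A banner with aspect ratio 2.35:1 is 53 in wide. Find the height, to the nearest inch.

At 2.35:1, 53 / 2.350 ≈ 22.55.

23 in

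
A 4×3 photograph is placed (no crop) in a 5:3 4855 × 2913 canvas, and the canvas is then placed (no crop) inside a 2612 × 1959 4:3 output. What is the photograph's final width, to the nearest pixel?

2090 px

4×3 in 4855×2913: fills the height, so the photograph is 3884.00 × 2913.00.
The 5:3 canvas is width-limited in 2612×1959, giving 2612.00 × 1567.20; scale factor 0.5380.
The photograph scales with it: width 3884.00 × 0.5380 ≈ 2089.60.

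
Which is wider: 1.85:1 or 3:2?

1.85 and 3:2 = 1.5; 1.85 > 1.5.

1.85:1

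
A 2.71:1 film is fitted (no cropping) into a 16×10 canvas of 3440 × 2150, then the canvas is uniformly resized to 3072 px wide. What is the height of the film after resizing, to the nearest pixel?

1134 px

Fitted into 3440×2150, the film spans the width; its height is 3440 / 2.710 ≈ 1269.37 px.
Scaling 3440 → 3072 is ×0.8930, so the height becomes 1269.37 × 0.8930 ≈ 1133.58 px.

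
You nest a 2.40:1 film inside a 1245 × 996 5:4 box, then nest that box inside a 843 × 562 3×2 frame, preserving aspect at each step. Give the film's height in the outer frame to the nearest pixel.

293 px

First fit — 2.40:1 into 1245×996 spans the width: 1245.00 × 518.75.
The 5:4 canvas is height-limited in 843×562, giving 702.50 × 562.00; scale factor 0.5643.
The film scales with it: height 518.75 × 0.5643 ≈ 292.71.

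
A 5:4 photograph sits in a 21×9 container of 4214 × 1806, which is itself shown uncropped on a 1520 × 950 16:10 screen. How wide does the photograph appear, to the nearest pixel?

814 px

Inside the 4214×1806 canvas the photograph is height-limited at 2257.50 × 1806.00.
The 21×9 canvas is width-limited in 1520×950, giving 1520.00 × 651.43; scale factor 0.3607.
Applying the same ×0.3607: 2257.50 → 814.29.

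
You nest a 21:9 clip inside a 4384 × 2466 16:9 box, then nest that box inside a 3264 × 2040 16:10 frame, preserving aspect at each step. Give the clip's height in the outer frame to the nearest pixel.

Inside the 4384×2466 canvas the clip is width-limited at 4384.00 × 1878.86.
The 16:9 canvas is width-limited in 3264×2040, giving 3264.00 × 1836.00; scale factor 0.7445.
Applying the same ×0.7445: 1878.86 → 1398.86.

1399 px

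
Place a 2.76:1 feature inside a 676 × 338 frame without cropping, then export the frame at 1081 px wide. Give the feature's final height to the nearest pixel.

392 px

Fitted into 676×338, the feature spans the width; its height is 676 / 2.760 ≈ 244.93 px.
Scaling 676 → 1081 is ×1.5991, so the height becomes 244.93 × 1.5991 ≈ 391.67 px.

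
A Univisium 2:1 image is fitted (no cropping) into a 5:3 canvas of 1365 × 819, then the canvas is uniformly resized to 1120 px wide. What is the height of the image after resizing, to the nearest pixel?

560 px

At 1365×819 the image is width-limited, so height = 1365 × 1/2 ≈ 682.50 px.
Resizing to 1120 px wide multiplies everything by 0.8205: 682.50 → 560.00 px.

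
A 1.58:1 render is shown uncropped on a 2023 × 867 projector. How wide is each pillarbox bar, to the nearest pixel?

Since 1.580 < 2.333, the render is height-limited.
The render is 867 × 1.580 ≈ 1369.86 px wide.
2023 − 1369.86 = 653.14 px of bars (326.57 each).

327 px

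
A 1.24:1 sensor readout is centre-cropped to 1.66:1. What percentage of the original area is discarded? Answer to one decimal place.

The width stays; only height is cut (since 1.66:1 is wider than 1.24:1).
Fraction kept = (1.240)/(1.660) ≈ 74.70%, so 25.30% is lost.

25.3%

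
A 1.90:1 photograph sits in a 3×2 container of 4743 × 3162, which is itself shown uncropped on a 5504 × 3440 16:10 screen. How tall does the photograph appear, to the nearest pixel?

Inside the 4743×3162 canvas the photograph is width-limited at 4743.00 × 2496.32.
The 3×2 canvas is height-limited in 5504×3440, giving 5160.00 × 3440.00; scale factor 1.0879.
Applying the same ×1.0879: 2496.32 → 2715.79.

2716 px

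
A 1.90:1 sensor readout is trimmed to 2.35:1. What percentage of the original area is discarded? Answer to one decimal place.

19.1%

Going from 1.90:1 to 2.35:1 means cutting height while keeping width.
Area ratio = (1.900)/(2.350) = 80.85%; the remaining 19.15% is cropped out.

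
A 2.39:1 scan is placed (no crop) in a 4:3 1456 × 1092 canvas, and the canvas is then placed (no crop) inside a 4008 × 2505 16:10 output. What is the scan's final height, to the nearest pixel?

1397 px

First fit — 2.39:1 into 1456×1092 spans the width: 1456.00 × 609.21.
The 4:3 canvas is height-limited in 4008×2505, giving 3340.00 × 2505.00; scale factor 2.2940.
Applying the same ×2.2940: 609.21 → 1397.49.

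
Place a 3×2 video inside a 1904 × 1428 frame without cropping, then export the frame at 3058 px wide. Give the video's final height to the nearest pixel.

2039 px

Fitted into 1904×1428, the video spans the width; its height is 1904 × 2/3 ≈ 1269.33 px.
Resizing to 3058 px wide multiplies everything by 1.6061: 1269.33 → 2038.67 px.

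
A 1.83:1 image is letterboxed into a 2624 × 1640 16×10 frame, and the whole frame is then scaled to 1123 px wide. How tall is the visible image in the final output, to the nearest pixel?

614 px

At 2624×1640 the image is width-limited, so height = 2624 / 1.830 ≈ 1433.88 px.
Resizing to 1123 px wide multiplies everything by 0.4280: 1433.88 → 613.66 px.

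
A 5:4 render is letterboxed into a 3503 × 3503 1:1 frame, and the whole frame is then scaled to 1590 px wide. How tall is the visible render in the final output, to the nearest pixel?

1272 px

In the 3503×3503 frame the render fills the width: height = 3503 × 4/5 ≈ 2802.40 px.
Scaling 3503 → 1590 is ×0.4539, so the height becomes 2802.40 × 0.4539 ≈ 1272.00 px.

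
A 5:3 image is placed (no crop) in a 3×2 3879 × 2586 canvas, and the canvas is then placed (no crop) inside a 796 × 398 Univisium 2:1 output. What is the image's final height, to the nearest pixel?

358 px

First fit — 5:3 into 3879×2586 spans the width: 3879.00 × 2327.40.
Second fit — the 3×2 canvas into 796×398 spans the height: 597.00 × 398.00 (×0.1539 from 3879×2586).
Applying the same ×0.1539: 2327.40 → 358.20.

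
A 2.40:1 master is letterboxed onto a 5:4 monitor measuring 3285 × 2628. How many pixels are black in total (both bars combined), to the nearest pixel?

4136636 pixels

Since 2.400 > 1.250, the master is width-limited.
That makes the image 1368.7500 px tall (3285 / 2.400).
Leftover height: 2628 − 1368.7500 = 1259.2500 px.
Across the 3285-px span: 1259.2500 × 3285 ≈ 4136636 px.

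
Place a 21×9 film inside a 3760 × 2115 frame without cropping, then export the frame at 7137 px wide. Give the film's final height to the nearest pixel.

3059 px

Fitted into 3760×2115, the film spans the width; its height is 3760 × 9/21 ≈ 1611.43 px.
Resizing to 7137 px wide multiplies everything by 1.8981: 1611.43 → 3058.71 px.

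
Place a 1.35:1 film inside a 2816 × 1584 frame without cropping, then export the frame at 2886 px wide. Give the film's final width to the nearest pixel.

2192 px

At 2816×1584 the film is height-limited, so width = 1584 × 1.350 ≈ 2138.40 px.
Resizing to 2886 px wide multiplies everything by 1.0249: 2138.40 → 2191.56 px.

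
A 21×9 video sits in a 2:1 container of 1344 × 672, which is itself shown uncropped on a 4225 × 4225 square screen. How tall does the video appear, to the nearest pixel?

1811 px

First fit — 21×9 into 1344×672 spans the width: 1344.00 × 576.00.
Second fit — the 2:1 canvas into 4225×4225 spans the width: 4225.00 × 2112.50 (×3.1436 from 1344×672).
So the video's height is 576.00 × 3.1436 ≈ 1810.71.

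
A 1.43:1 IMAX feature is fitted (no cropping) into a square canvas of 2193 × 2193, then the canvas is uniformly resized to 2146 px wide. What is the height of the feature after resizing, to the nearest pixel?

At 2193×2193 the feature is width-limited, so height = 2193 / 1.430 ≈ 1533.57 px.
Scaling 2193 → 2146 is ×0.9786, so the height becomes 1533.57 × 0.9786 ≈ 1500.70 px.

1501 px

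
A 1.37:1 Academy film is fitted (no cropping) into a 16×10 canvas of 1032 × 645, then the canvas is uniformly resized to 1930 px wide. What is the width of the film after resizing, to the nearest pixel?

Fitted into 1032×645, the film spans the height; its width is 645 × 1.370 ≈ 883.65 px.
Scaling 1032 → 1930 is ×1.8702, so the width becomes 883.65 × 1.8702 ≈ 1652.56 px.

1653 px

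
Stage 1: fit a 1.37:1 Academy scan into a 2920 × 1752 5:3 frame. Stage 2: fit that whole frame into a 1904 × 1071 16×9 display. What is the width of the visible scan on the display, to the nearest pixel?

First fit — 1.37:1 Academy into 2920×1752 spans the height: 2400.24 × 1752.00.
The 5:3 canvas is height-limited in 1904×1071, giving 1785.00 × 1071.00; scale factor 0.6113.
So the scan's width is 2400.24 × 0.6113 ≈ 1467.27.

1467 px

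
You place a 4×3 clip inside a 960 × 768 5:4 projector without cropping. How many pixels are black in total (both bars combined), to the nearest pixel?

46080 pixels

4×3 (1.333) > 5:4 (1.250), so the clip fills the width.
The clip is 960 × 3/4 ≈ 720.0000 px tall.
768 − 720.0000 = 48.0000 px of bars.
Bar area = 48.0000 × 960 ≈ 46080 px.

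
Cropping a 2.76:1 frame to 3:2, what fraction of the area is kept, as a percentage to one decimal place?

54.3%

The height stays; only width is cut (since 3:2 is narrower than 2.76:1).
(1.500)/(2.760) ≈ 0.543 of the area survives.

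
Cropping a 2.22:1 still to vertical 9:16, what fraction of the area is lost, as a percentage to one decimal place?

Going from 2.22:1 to vertical 9:16 means cutting width while keeping height.
(0.562)/(2.220) ≈ 0.253 of the area survives, leaving 74.66% discarded.

74.7%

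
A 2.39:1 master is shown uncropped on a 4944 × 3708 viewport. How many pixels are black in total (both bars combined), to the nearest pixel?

8105098 pixels

2.39:1 is wider than 4×3, so it spans the full width.
The master is 4944 / 2.390 ≈ 2068.6192 px tall.
Leftover height: 3708 − 2068.6192 = 1639.3808 px.
That's 1639.3808 × 4944 ≈ 8105098 black pixels.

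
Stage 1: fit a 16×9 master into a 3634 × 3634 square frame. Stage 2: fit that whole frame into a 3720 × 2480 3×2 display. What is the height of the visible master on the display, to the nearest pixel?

Inside the 3634×3634 canvas the master is width-limited at 3634.00 × 2044.12.
Second fit — the square canvas into 3720×2480 spans the height: 2480.00 × 2480.00 (×0.6824 from 3634×3634).
So the master's height is 2044.12 × 0.6824 ≈ 1395.00.

1395 px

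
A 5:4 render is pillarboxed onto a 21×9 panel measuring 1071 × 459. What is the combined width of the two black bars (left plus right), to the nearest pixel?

Since 1.250 < 2.333, the render is height-limited.
The render is 459 × 5/4 ≈ 573.75 px wide.
Leftover width: 1071 − 573.75 = 497.25 px.

497 px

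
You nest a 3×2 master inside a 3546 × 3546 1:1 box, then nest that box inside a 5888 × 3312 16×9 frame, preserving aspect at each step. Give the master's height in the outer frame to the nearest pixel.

2208 px

3×2 in 3546×3546: fills the width, so the master is 3546.00 × 2364.00.
Second fit — the 1:1 canvas into 5888×3312 spans the height: 3312.00 × 3312.00 (×0.9340 from 3546×3546).
The master scales with it: height 2364.00 × 0.9340 ≈ 2208.00.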